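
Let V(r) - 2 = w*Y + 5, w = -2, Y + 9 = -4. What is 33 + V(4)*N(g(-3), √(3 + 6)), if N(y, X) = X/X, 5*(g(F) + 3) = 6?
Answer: 66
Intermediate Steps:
Y = -13 (Y = -9 - 4 = -13)
V(r) = 33 (V(r) = 2 + (-2*(-13) + 5) = 2 + (26 + 5) = 2 + 31 = 33)
g(F) = -9/5 (g(F) = -3 + (⅕)*6 = -3 + 6/5 = -9/5)
N(y, X) = 1
33 + V(4)*N(g(-3), √(3 + 6)) = 33 + 33*1 = 33 + 33 = 66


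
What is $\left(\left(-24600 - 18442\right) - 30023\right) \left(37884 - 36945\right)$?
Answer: $-68608035$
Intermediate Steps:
$\left(\left(-24600 - 18442\right) - 30023\right) \left(37884 - 36945\right) = \left(\left(-24600 - 18442\right) - 30023\right) 939 = \left(-43042 - 30023\right) 939 = \left(-73065\right) 939 = -68608035$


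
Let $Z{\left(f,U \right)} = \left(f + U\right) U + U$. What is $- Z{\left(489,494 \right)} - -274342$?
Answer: $-211754$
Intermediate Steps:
$Z{\left(f,U \right)} = U + U \left(U + f\right)$ ($Z{\left(f,U \right)} = \left(U + f\right) U + U = U \left(U + f\right) + U = U + U \left(U + f\right)$)
$- Z{\left(489,494 \right)} - -274342 = - 494 \left(1 + 494 + 489\right) - -274342 = - 494 \cdot 984 + 274342 = \left(-1\right) 486096 + 274342 = -486096 + 274342 = -211754$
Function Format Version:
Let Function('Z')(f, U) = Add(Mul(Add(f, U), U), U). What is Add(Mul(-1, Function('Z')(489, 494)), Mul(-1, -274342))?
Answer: -211754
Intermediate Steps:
Function('Z')(f, U) = Add(U, Mul(U, Add(U, f))) (Function('Z')(f, U) = Add(Mul(Add(U, f), U), U) = Add(Mul(U, Add(U, f)), U) = Add(U, Mul(U, Add(U, f))))
Add(Mul(-1, Function('Z')(489, 494)), Mul(-1, -274342)) = Add(Mul(-1, Mul(494, Add(1, 494, 489))), Mul(-1, -274342)) = Add(Mul(-1, Mul(494, 984)), 274342) = Add(Mul(-1, 486096), 274342) = Add(-486096, 274342) = -211754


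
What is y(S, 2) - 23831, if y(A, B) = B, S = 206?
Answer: -23829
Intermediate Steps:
y(S, 2) - 23831 = 2 - 23831 = -23829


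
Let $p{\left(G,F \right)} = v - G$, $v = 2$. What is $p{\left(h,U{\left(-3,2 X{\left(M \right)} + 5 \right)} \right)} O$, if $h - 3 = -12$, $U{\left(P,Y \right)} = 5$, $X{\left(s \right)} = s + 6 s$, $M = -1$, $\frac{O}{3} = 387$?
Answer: $12771$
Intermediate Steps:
$O = 1161$ ($O = 3 \cdot 387 = 1161$)
$X{\left(s \right)} = 7 s$
$h = -9$ ($h = 3 - 12 = -9$)
$p{\left(G,F \right)} = 2 - G$
$p{\left(h,U{\left(-3,2 X{\left(M \right)} + 5 \right)} \right)} O = \left(2 - -9\right) 1161 = \left(2 + 9\right) 1161 = 11 \cdot 1161 = 12771$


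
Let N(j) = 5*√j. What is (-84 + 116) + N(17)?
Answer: 32 + 5*√17 ≈ 52.616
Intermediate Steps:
(-84 + 116) + N(17) = (-84 + 116) + 5*√17 = 32 + 5*√17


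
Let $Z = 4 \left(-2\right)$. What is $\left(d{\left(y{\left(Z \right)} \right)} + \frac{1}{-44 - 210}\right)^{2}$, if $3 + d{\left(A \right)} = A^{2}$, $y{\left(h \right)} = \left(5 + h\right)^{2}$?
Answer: $\frac{392475721}{64516} \approx 6083.4$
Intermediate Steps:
$Z = -8$
$d{\left(A \right)} = -3 + A^{2}$
$\left(d{\left(y{\left(Z \right)} \right)} + \frac{1}{-44 - 210}\right)^{2} = \left(\left(-3 + \left(\left(5 - 8\right)^{2}\right)^{2}\right) + \frac{1}{-44 - 210}\right)^{2} = \left(\left(-3 + \left(\left(-3\right)^{2}\right)^{2}\right) + \frac{1}{-44 - 210}\right)^{2} = \left(\left(-3 + 9^{2}\right) + \frac{1}{-44 - 210}\right)^{2} = \left(\left(-3 + 81\right) + \frac{1}{-254}\right)^{2} = \left(78 - \frac{1}{254}\right)^{2} = \left(\frac{19811}{254}\right)^{2} = \frac{392475721}{64516}$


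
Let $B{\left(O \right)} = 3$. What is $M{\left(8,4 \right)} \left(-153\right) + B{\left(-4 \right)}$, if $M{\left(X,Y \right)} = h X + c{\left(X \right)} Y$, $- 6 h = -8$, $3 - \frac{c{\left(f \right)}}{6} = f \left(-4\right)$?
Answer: $-130149$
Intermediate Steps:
$c{\left(f \right)} = 18 + 24 f$ ($c{\left(f \right)} = 18 - 6 f \left(-4\right) = 18 - 6 \left(- 4 f\right) = 18 + 24 f$)
$h = \frac{4}{3}$ ($h = \left(- \frac{1}{6}\right) \left(-8\right) = \frac{4}{3} \approx 1.3333$)
$M{\left(X,Y \right)} = \frac{4 X}{3} + Y \left(18 + 24 X\right)$ ($M{\left(X,Y \right)} = \frac{4 X}{3} + \left(18 + 24 X\right) Y = \frac{4 X}{3} + Y \left(18 + 24 X\right)$)
$M{\left(8,4 \right)} \left(-153\right) + B{\left(-4 \right)} = \left(\frac{4}{3} \cdot 8 + 6 \cdot 4 \left(3 + 4 \cdot 8\right)\right) \left(-153\right) + 3 = \left(\frac{32}{3} + 6 \cdot 4 \left(3 + 32\right)\right) \left(-153\right) + 3 = \left(\frac{32}{3} + 6 \cdot 4 \cdot 35\right) \left(-153\right) + 3 = \left(\frac{32}{3} + 840\right) \left(-153\right) + 3 = \frac{2552}{3} \left(-153\right) + 3 = -130152 + 3 = -130149$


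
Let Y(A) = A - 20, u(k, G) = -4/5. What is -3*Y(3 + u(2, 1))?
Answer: 267/5 ≈ 53.400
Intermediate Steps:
u(k, G) = -4/5 (u(k, G) = -4*1/5 = -4/5)
Y(A) = -20 + A
-3*Y(3 + u(2, 1)) = -3*(-20 + (3 - 4/5)) = -3*(-20 + 11/5) = -3*(-89/5) = 267/5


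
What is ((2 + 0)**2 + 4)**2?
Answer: 64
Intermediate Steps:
((2 + 0)**2 + 4)**2 = (2**2 + 4)**2 = (4 + 4)**2 = 8**2 = 64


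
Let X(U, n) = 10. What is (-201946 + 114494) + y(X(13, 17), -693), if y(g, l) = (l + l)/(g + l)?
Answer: -59728330/683 ≈ -87450.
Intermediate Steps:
y(g, l) = 2*l/(g + l) (y(g, l) = (2*l)/(g + l) = 2*l/(g + l))
(-201946 + 114494) + y(X(13, 17), -693) = (-201946 + 114494) + 2*(-693)/(10 - 693) = -87452 + 2*(-693)/(-683) = -87452 + 2*(-693)*(-1/683) = -87452 + 1386/683 = -59728330/683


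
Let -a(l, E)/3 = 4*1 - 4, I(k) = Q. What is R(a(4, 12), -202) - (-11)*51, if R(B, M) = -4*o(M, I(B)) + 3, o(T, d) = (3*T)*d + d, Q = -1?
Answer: -1856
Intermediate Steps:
I(k) = -1
o(T, d) = d + 3*T*d (o(T, d) = 3*T*d + d = d + 3*T*d)
a(l, E) = 0 (a(l, E) = -3*(4*1 - 4) = -3*(4 - 4) = -3*0 = 0)
R(B, M) = 7 + 12*M (R(B, M) = -(-4)*(1 + 3*M) + 3 = -4*(-1 - 3*M) + 3 = (4 + 12*M) + 3 = 7 + 12*M)
R(a(4, 12), -202) - (-11)*51 = (7 + 12*(-202)) - (-11)*51 = (7 - 2424) - 1*(-561) = -2417 + 561 = -1856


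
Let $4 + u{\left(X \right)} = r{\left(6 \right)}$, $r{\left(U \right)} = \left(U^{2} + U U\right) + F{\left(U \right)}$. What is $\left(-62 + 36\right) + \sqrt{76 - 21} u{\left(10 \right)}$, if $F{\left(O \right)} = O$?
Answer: $-26 + 74 \sqrt{55} \approx 522.8$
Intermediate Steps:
$r{\left(U \right)} = U + 2 U^{2}$ ($r{\left(U \right)} = \left(U^{2} + U U\right) + U = \left(U^{2} + U^{2}\right) + U = 2 U^{2} + U = U + 2 U^{2}$)
$u{\left(X \right)} = 74$ ($u{\left(X \right)} = -4 + 6 \left(1 + 2 \cdot 6\right) = -4 + 6 \left(1 + 12\right) = -4 + 6 \cdot 13 = -4 + 78 = 74$)
$\left(-62 + 36\right) + \sqrt{76 - 21} u{\left(10 \right)} = \left(-62 + 36\right) + \sqrt{76 - 21} \cdot 74 = -26 + \sqrt{55} \cdot 74 = -26 + 74 \sqrt{55}$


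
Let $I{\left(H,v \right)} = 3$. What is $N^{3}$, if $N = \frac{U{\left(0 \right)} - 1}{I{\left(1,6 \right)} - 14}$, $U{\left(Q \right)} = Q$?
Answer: $\frac{1}{1331} \approx 0.00075131$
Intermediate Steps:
$N = \frac{1}{11}$ ($N = \frac{0 - 1}{3 - 14} = - \frac{1}{-11} = \left(-1\right) \left(- \frac{1}{11}\right) = \frac{1}{11} \approx 0.090909$)
$N^{3} = \left(\frac{1}{11}\right)^{3} = \frac{1}{1331}$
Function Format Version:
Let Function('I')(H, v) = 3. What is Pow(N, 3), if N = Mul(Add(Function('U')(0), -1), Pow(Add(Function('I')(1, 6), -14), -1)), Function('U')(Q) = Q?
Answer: Rational(1, 1331) ≈ 0.00075131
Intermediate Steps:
N = Rational(1, 11) (N = Mul(Add(0, -1), Pow(Add(3, -14), -1)) = Mul(-1, Pow(-11, -1)) = Mul(-1, Rational(-1, 11)) = Rational(1, 11) ≈ 0.090909)
Pow(N, 3) = Pow(Rational(1, 11), 3) = Rational(1, 1331)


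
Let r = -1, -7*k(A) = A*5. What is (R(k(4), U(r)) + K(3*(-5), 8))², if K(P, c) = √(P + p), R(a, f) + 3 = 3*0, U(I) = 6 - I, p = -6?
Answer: (3 - I*√21)² ≈ -12.0 - 27.495*I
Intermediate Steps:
k(A) = -5*A/7 (k(A) = -A*5/7 = -5*A/7)
R(a, f) = -3 (R(a, f) = -3 + 3*0 = -3 + 0 = -3)
K(P, c) = √(-6 + P) (K(P, c) = √(P - 6) = √(-6 + P))
(R(k(4), U(r)) + K(3*(-5), 8))² = (-3 + √(-6 + 3*(-5)))² = (-3 + √(-6 - 15))² = (-3 + √(-21))² = (-3 + I*√21)²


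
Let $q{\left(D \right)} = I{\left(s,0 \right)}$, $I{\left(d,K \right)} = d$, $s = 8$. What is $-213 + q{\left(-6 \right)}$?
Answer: $-205$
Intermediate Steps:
$q{\left(D \right)} = 8$
$-213 + q{\left(-6 \right)} = -213 + 8 = -205$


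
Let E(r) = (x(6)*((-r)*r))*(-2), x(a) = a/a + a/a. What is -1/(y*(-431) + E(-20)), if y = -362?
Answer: -1/157622 ≈ -6.3443e-6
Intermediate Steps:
x(a) = 2 (x(a) = 1 + 1 = 2)
E(r) = 4*r**2 (E(r) = (2*((-r)*r))*(-2) = (2*(-r**2))*(-2) = -2*r**2*(-2) = 4*r**2)
-1/(y*(-431) + E(-20)) = -1/(-362*(-431) + 4*(-20)**2) = -1/(156022 + 4*400) = -1/(156022 + 1600) = -1/157622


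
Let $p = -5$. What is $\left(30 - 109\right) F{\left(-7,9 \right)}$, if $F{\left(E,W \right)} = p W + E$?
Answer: $4108$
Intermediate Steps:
$F{\left(E,W \right)} = E - 5 W$ ($F{\left(E,W \right)} = - 5 W + E = E - 5 W$)
$\left(30 - 109\right) F{\left(-7,9 \right)} = \left(30 - 109\right) \left(-7 - 45\right) = - 79 \left(-7 - 45\right) = \left(-79\right) \left(-52\right) = 4108$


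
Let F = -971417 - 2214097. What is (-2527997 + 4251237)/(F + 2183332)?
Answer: -861620/501091 ≈ -1.7195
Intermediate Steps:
F = -3185514
(-2527997 + 4251237)/(F + 2183332) = (-2527997 + 4251237)/(-3185514 + 2183332) = 1723240/(-1002182) = 1723240*(-1/1002182) = -861620/501091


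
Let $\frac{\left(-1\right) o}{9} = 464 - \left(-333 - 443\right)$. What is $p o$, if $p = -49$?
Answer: $546840$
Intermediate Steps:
$o = -11160$ ($o = - 9 \left(464 - \left(-333 - 443\right)\right) = - 9 \left(464 - -776\right) = - 9 \left(464 + 776\right) = \left(-9\right) 1240 = -11160$)
$p o = \left(-49\right) \left(-11160\right) = 546840$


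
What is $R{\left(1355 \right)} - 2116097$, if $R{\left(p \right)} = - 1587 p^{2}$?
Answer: $-2915887772$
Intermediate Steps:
$R{\left(1355 \right)} - 2116097 = - 1587 \cdot 1355^{2} - 2116097 = \left(-1587\right) 1836025 - 2116097 = -2913771675 - 2116097 = -2915887772$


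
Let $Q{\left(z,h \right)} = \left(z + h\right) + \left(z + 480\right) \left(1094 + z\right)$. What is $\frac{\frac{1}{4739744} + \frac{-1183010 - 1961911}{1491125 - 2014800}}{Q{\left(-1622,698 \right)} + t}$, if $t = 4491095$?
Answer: $\frac{14906120963899}{12641626008405162400} \approx 1.1791 \cdot 10^{-6}$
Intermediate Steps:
$Q{\left(z,h \right)} = h + z + \left(480 + z\right) \left(1094 + z\right)$ ($Q{\left(z,h \right)} = \left(h + z\right) + \left(480 + z\right) \left(1094 + z\right) = h + z + \left(480 + z\right) \left(1094 + z\right)$)
$\frac{\frac{1}{4739744} + \frac{-1183010 - 1961911}{1491125 - 2014800}}{Q{\left(-1622,698 \right)} + t} = \frac{\frac{1}{4739744} + \frac{-1183010 - 1961911}{1491125 - 2014800}}{\left(525120 + 698 + \left(-1622\right)^{2} + 1575 \left(-1622\right)\right) + 4491095} = \frac{\frac{1}{4739744} - \frac{3144921}{-523675}}{\left(525120 + 698 + 2630884 - 2554650\right) + 4491095} = \frac{\frac{1}{4739744} - - \frac{3144921}{523675}}{602052 + 4491095} = \frac{\frac{1}{4739744} + \frac{3144921}{523675}}{5093147} = \frac{14906120963899}{2482085439200} \cdot \frac{1}{5093147} = \frac{14906120963899}{12641626008405162400}$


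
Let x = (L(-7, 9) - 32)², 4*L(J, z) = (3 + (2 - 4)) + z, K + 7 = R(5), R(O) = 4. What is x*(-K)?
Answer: 10443/4 ≈ 2610.8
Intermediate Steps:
K = -3 (K = -7 + 4 = -3)
L(J, z) = ¼ + z/4 (L(J, z) = ((3 + (2 - 4)) + z)/4 = ((3 - 2) + z)/4 = (1 + z)/4 = ¼ + z/4)
x = 3481/4 (x = ((¼ + (¼)*9) - 32)² = ((¼ + 9/4) - 32)² = (5/2 - 32)² = (-59/2)² = 3481/4 ≈ 870.25)
x*(-K) = 3481*(-1*(-3))/4 = (3481/4)*3 = 10443/4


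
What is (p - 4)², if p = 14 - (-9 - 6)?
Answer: 625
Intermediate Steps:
p = 29 (p = 14 - 1*(-15) = 14 + 15 = 29)
(p - 4)² = (29 - 4)² = 25² = 625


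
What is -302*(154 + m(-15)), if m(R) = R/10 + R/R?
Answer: -46357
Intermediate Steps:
m(R) = 1 + R/10 (m(R) = R*(1/10) + 1 = R/10 + 1 = 1 + R/10)
-302*(154 + m(-15)) = -302*(154 + (1 + (1/10)*(-15))) = -302*(154 + (1 - 3/2)) = -302*(154 - 1/2) = -302*307/2 = -46357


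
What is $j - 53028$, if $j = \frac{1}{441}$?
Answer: $- \frac{23385347}{441} \approx -53028.0$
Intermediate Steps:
$j = \frac{1}{441} \approx 0.0022676$
$j - 53028 = \frac{1}{441} - 53028 = - \frac{23385347}{441}$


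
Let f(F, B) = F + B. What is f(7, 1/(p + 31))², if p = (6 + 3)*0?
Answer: 47524/961 ≈ 49.453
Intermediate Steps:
p = 0 (p = 9*0 = 0)
f(F, B) = B + F
f(7, 1/(p + 31))² = (1/(0 + 31) + 7)² = (1/31 + 7)² = (218/31)² = 47524/961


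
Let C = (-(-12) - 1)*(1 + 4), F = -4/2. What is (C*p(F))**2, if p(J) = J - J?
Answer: 0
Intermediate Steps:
F = -2 (F = -4*1/2 = -2)
p(J) = 0
C = 55 (C = (-3*(-4) - 1)*5 = (12 - 1)*5 = 11*5 = 55)
(C*p(F))**2 = (55*0)**2 = 0**2 = 0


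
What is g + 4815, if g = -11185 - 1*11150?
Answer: -17520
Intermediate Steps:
g = -22335 (g = -11185 - 11150 = -22335)
g + 4815 = -22335 + 4815 = -17520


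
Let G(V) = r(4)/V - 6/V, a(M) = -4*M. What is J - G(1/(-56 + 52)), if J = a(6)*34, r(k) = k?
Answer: -824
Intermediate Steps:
G(V) = -2/V (G(V) = 4/V - 6/V = -2/V)
J = -816 (J = -4*6*34 = -24*34 = -816)
J - G(1/(-56 + 52)) = -816 - (-2)/(1/(-56 + 52)) = -816 - (-2)/(1/(-4)) = -816 - (-2)/(-1/4) = -816 - (-2)*(-4) = -816 - 1*8 = -816 - 8 = -824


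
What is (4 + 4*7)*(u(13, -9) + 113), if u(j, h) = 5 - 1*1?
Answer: 3744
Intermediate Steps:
u(j, h) = 4 (u(j, h) = 5 - 1 = 4)
(4 + 4*7)*(u(13, -9) + 113) = (4 + 4*7)*(4 + 113) = (4 + 28)*117 = 32*117 = 3744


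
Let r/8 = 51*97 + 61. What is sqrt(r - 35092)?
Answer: 2*sqrt(1243) ≈ 70.512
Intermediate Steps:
r = 40064 (r = 8*(51*97 + 61) = 8*(4947 + 61) = 8*5008 = 40064)
sqrt(r - 35092) = sqrt(40064 - 35092) = sqrt(4972) = 2*sqrt(1243)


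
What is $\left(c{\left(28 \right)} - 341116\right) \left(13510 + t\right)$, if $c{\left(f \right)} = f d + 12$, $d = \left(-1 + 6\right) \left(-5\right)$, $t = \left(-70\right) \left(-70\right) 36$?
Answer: $-64911997640$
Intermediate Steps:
$t = 176400$ ($t = 4900 \cdot 36 = 176400$)
$d = -25$ ($d = 5 \left(-5\right) = -25$)
$c{\left(f \right)} = 12 - 25 f$ ($c{\left(f \right)} = f \left(-25\right) + 12 = - 25 f + 12 = 12 - 25 f$)
$\left(c{\left(28 \right)} - 341116\right) \left(13510 + t\right) = \left(\left(12 - 700\right) - 341116\right) \left(13510 + 176400\right) = \left(\left(12 - 700\right) - 341116\right) 189910 = \left(-688 - 341116\right) 189910 = \left(-341804\right) 189910 = -64911997640$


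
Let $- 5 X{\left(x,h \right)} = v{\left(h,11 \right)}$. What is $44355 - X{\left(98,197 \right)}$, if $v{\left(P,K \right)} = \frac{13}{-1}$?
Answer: $\frac{221762}{5} \approx 44352.0$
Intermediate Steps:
$v{\left(P,K \right)} = -13$ ($v{\left(P,K \right)} = 13 \left(-1\right) = -13$)
$X{\left(x,h \right)} = \frac{13}{5}$ ($X{\left(x,h \right)} = \left(- \frac{1}{5}\right) \left(-13\right) = \frac{13}{5}$)
$44355 - X{\left(98,197 \right)} = 44355 - \frac{13}{5} = \frac{221762}{5}$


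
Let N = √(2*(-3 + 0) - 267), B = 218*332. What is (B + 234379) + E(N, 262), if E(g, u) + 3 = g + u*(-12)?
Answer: 303608 + I*√273 ≈ 3.0361e+5 + 16.523*I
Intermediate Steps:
B = 72376
N = I*√273 (N = √(2*(-3) - 267) = √(-6 - 267) = √(-273) = I*√273 ≈ 16.523*I)
E(g, u) = -3 + g - 12*u (E(g, u) = -3 + (g + u*(-12)) = -3 + (g - 12*u) = -3 + g - 12*u)
(B + 234379) + E(N, 262) = (72376 + 234379) + (-3 + I*√273 - 12*262) = 306755 + (-3 + I*√273 - 3144) = 306755 + (-3147 + I*√273) = 303608 + I*√273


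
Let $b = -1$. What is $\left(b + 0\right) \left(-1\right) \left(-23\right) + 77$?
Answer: $54$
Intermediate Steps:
$\left(b + 0\right) \left(-1\right) \left(-23\right) + 77 = \left(-1 + 0\right) \left(-1\right) \left(-23\right) + 77 = \left(-1\right) \left(-1\right) \left(-23\right) + 77 = 1 \left(-23\right) + 77 = -23 + 77 = 54$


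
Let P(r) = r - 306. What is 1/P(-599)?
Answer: -1/905 ≈ -0.0011050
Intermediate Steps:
P(r) = -306 + r
1/P(-599) = 1/(-306 - 599) = 1/(-905) = -1/905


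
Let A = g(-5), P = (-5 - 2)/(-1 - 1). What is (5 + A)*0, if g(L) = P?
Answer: 0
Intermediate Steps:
P = 7/2 (P = -7/(-2) = -7*(-½) = 7/2 ≈ 3.5000)
g(L) = 7/2
A = 7/2 ≈ 3.5000
(5 + A)*0 = (5 + 7/2)*0 = (17/2)*0 = 0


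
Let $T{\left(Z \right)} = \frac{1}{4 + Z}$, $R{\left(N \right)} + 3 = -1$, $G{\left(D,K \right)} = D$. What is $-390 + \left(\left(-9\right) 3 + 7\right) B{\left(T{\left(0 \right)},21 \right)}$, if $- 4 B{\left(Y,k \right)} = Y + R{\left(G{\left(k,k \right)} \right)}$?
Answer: $- \frac{1635}{4} \approx -408.75$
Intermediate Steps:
$R{\left(N \right)} = -4$ ($R{\left(N \right)} = -3 - 1 = -4$)
$B{\left(Y,k \right)} = 1 - \frac{Y}{4}$ ($B{\left(Y,k \right)} = - \frac{Y - 4}{4} = - \frac{-4 + Y}{4} = 1 - \frac{Y}{4}$)
$-390 + \left(\left(-9\right) 3 + 7\right) B{\left(T{\left(0 \right)},21 \right)} = -390 + \left(\left(-9\right) 3 + 7\right) \left(1 - \frac{1}{4 \left(4 + 0\right)}\right) = -390 + \left(-27 + 7\right) \left(1 - \frac{1}{4 \cdot 4}\right) = -390 - 20 \left(1 - \frac{1}{16}\right) = -390 - \frac{75}{4} = - \frac{1635}{4}$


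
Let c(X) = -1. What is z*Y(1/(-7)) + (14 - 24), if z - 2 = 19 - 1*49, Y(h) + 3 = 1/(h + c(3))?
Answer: 197/2 ≈ 98.500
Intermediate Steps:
Y(h) = -3 + 1/(-1 + h) (Y(h) = -3 + 1/(h - 1) = -3 + 1/(-1 + h))
z = -28 (z = 2 + (19 - 1*49) = 2 + (19 - 49) = 2 - 30 = -28)
z*Y(1/(-7)) + (14 - 24) = -28*(4 - 3/(-7))/(-1 + 1/(-7)) + (14 - 24) = -28*(4 - 3*(-⅐))/(-1 - ⅐) - 10 = -28*(4 + 3/7)/(-8/7) - 10 = -(-49)*31/(2*7) - 10 = -28*(-31/8) - 10 = 217/2 - 10 = 197/2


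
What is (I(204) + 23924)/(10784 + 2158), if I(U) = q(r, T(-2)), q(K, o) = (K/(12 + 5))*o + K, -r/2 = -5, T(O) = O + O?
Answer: 203419/110007 ≈ 1.8491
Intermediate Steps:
T(O) = 2*O
r = 10 (r = -2*(-5) = 10)
q(K, o) = K + K*o/17 (q(K, o) = (K/17)*o + K = K*o/17 + K = K + K*o/17)
I(U) = 130/17 (I(U) = (1/17)*10*(17 + 2*(-2)) = (1/17)*10*(17 - 4) = (1/17)*10*13 = 130/17)
(I(204) + 23924)/(10784 + 2158) = (130/17 + 23924)/(10784 + 2158) = (406838/17)/12942 = (406838/17)*(1/12942) = 203419/110007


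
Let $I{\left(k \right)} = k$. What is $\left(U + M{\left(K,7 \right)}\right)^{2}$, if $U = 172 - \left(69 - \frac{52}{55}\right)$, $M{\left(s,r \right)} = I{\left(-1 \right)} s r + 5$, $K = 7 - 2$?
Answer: $\frac{16540489}{3025} \approx 5467.9$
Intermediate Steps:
$K = 5$ ($K = 7 - 2 = 5$)
$M{\left(s,r \right)} = 5 - r s$ ($M{\left(s,r \right)} = - s r + 5 = - r s + 5 = 5 - r s$)
$U = \frac{5717}{55}$ ($U = 172 + \left(52 \cdot \frac{1}{55} - 69\right) = 172 + \left(\frac{52}{55} - 69\right) = 172 - \frac{3743}{55} = \frac{5717}{55} \approx 103.95$)
$\left(U + M{\left(K,7 \right)}\right)^{2} = \left(\frac{5717}{55} + \left(5 - 7 \cdot 5\right)\right)^{2} = \left(\frac{5717}{55} + \left(5 - 35\right)\right)^{2} = \left(\frac{5717}{55} - 30\right)^{2} = \left(\frac{4067}{55}\right)^{2} = \frac{16540489}{3025}$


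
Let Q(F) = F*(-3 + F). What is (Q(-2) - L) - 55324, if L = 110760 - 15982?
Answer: -150092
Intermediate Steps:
L = 94778
(Q(-2) - L) - 55324 = (-2*(-3 - 2) - 1*94778) - 55324 = (-2*(-5) - 94778) - 55324 = (10 - 94778) - 55324 = -94768 - 55324 = -150092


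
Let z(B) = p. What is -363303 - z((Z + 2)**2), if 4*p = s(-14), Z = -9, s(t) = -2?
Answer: -726605/2 ≈ -3.6330e+5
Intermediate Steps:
p = -1/2 (p = (1/4)*(-2) = -1/2 ≈ -0.50000)
z(B) = -1/2
-363303 - z((Z + 2)**2) = -363303 - 1*(-1/2) = -363303 + 1/2 = -726605/2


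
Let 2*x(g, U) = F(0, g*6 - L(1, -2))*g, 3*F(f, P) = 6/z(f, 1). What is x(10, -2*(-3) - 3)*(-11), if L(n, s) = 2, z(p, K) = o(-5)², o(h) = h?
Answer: -22/5 ≈ -4.4000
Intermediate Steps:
z(p, K) = 25 (z(p, K) = (-5)² = 25)
F(f, P) = 2/25 (F(f, P) = (6/25)/3 = (6*(1/25))/3 = (⅓)*(6/25) = 2/25)
x(g, U) = g/25 (x(g, U) = (2*g/25)/2 = g/25)
x(10, -2*(-3) - 3)*(-11) = ((1/25)*10)*(-11) = (⅖)*(-11) = -22/5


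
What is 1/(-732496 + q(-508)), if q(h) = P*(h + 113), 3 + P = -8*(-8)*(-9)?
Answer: -1/503791 ≈ -1.9850e-6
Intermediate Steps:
P = -579 (P = -3 - 8*(-8)*(-9) = -3 + 64*(-9) = -3 - 576 = -579)
q(h) = -65427 - 579*h (q(h) = -579*(h + 113) = -579*(113 + h) = -65427 - 579*h)
1/(-732496 + q(-508)) = 1/(-732496 + (-65427 - 579*(-508))) = 1/(-732496 + (-65427 + 294132)) = 1/(-732496 + 228705) = 1/(-503791) = -1/503791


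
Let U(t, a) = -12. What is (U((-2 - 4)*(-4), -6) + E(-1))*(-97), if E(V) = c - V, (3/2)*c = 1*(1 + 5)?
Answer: 679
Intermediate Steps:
c = 4 (c = 2*(1*(1 + 5))/3 = 2*(1*6)/3 = (⅔)*6 = 4)
E(V) = 4 - V
(U((-2 - 4)*(-4), -6) + E(-1))*(-97) = (-12 + (4 - 1*(-1)))*(-97) = (-12 + (4 + 1))*(-97) = (-12 + 5)*(-97) = -7*(-97) = 679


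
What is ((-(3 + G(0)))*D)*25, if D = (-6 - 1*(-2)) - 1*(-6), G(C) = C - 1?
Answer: -100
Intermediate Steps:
G(C) = -1 + C
D = 2 (D = (-6 + 2) + 6 = -4 + 6 = 2)
((-(3 + G(0)))*D)*25 = (-(3 + (-1 + 0))*2)*25 = (-(3 - 1)*2)*25 = (-1*2*2)*25 = -2*2*25 = -4*25 = -100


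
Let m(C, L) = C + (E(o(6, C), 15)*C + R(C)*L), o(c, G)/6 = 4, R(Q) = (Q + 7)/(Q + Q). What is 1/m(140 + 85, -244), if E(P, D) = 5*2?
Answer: 225/528571 ≈ 0.00042568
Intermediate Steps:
R(Q) = (7 + Q)/(2*Q) (R(Q) = (7 + Q)/((2*Q)) = (7 + Q)*(1/(2*Q)) = (7 + Q)/(2*Q))
o(c, G) = 24 (o(c, G) = 6*4 = 24)
E(P, D) = 10
m(C, L) = 11*C + L*(7 + C)/(2*C) (m(C, L) = C + (10*C + ((7 + C)/(2*C))*L) = C + (10*C + L*(7 + C)/(2*C)) = 11*C + L*(7 + C)/(2*C))
1/m(140 + 85, -244) = 1/((22*(140 + 85)**2 - 244*(7 + (140 + 85)))/(2*(140 + 85))) = 1/((1/2)*(22*225**2 - 244*(7 + 225))/225) = 1/((1/2)*(1/225)*(22*50625 - 244*232)) = 1/((1/2)*(1/225)*(1113750 - 56608)) = 1/((1/2)*(1/225)*1057142) = 1/(528571/225) = 225/528571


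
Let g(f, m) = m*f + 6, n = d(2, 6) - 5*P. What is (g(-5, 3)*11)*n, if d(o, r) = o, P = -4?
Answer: -2178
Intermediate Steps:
n = 22 (n = 2 - 5*(-4) = 2 + 20 = 22)
g(f, m) = 6 + f*m (g(f, m) = f*m + 6 = 6 + f*m)
(g(-5, 3)*11)*n = ((6 - 5*3)*11)*22 = ((6 - 15)*11)*22 = -9*11*22 = -99*22 = -2178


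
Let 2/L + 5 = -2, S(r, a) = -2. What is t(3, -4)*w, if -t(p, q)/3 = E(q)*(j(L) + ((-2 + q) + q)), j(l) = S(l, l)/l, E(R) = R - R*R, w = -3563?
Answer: 641340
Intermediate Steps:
L = -2/7 (L = 2/(-5 - 2) = 2/(-7) = 2*(-⅐) = -2/7 ≈ -0.28571)
E(R) = R - R²
j(l) = -2/l
t(p, q) = -3*q*(1 - q)*(5 + 2*q) (t(p, q) = -3*q*(1 - q)*(-2/(-2/7) + ((-2 + q) + q)) = -3*q*(1 - q)*(-2*(-7/2) + (-2 + 2*q)) = -3*q*(1 - q)*(7 + (-2 + 2*q)) = -3*q*(1 - q)*(5 + 2*q))
t(3, -4)*w = (3*(-4)*(-1 - 4)*(5 + 2*(-4)))*(-3563) = (3*(-4)*(-5)*(5 - 8))*(-3563) = (3*(-4)*(-5)*(-3))*(-3563) = -180*(-3563) = 641340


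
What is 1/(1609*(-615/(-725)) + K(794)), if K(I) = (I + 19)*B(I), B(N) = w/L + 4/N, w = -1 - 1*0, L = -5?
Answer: 57565/88164918 ≈ 0.00065292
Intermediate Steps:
w = -1 (w = -1 + 0 = -1)
B(N) = ⅕ + 4/N (B(N) = -1/(-5) + 4/N = -1*(-⅕) + 4/N = ⅕ + 4/N)
K(I) = (19 + I)*(20 + I)/(5*I) (K(I) = (I + 19)*((20 + I)/(5*I)) = (19 + I)*((20 + I)/(5*I)) = (19 + I)*(20 + I)/(5*I))
1/(1609*(-615/(-725)) + K(794)) = 1/(1609*(-615/(-725)) + (⅕)*(19 + 794)*(20 + 794)/794) = 1/(1609*(-615*(-1/725)) + (⅕)*(1/794)*813*814) = 1/(1609*(123/145) + 330891/1985) = 1/(197907/145 + 330891/1985) = 1/(88164918/57565) = 57565/88164918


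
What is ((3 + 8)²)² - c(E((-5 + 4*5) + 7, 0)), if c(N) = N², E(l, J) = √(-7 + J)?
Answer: 14648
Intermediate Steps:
((3 + 8)²)² - c(E((-5 + 4*5) + 7, 0)) = ((3 + 8)²)² - (√(-7 + 0))² = (11²)² - (√(-7))² = 121² - (I*√7)² = 14641 - 1*(-7) = 14641 + 7 = 14648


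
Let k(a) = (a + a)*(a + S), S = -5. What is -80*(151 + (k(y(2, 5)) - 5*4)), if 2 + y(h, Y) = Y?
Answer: -9520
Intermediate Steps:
y(h, Y) = -2 + Y
k(a) = 2*a*(-5 + a) (k(a) = (a + a)*(a - 5) = (2*a)*(-5 + a) = 2*a*(-5 + a))
-80*(151 + (k(y(2, 5)) - 5*4)) = -80*(151 + (2*(-2 + 5)*(-5 + (-2 + 5)) - 5*4)) = -80*(151 + (2*3*(-5 + 3) - 20)) = -80*(151 + (2*3*(-2) - 20)) = -80*(151 + (-12 - 20)) = -80*(151 - 32) = -80*119 = -9520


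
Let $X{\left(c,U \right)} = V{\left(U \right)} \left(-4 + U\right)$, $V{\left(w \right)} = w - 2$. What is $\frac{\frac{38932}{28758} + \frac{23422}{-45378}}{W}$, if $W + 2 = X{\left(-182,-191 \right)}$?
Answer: $\frac{91090535}{4092527671641} \approx 2.2258 \cdot 10^{-5}$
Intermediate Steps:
$V{\left(w \right)} = -2 + w$
$X{\left(c,U \right)} = \left(-4 + U\right) \left(-2 + U\right)$ ($X{\left(c,U \right)} = \left(-2 + U\right) \left(-4 + U\right) = \left(-4 + U\right) \left(-2 + U\right)$)
$W = 37633$ ($W = -2 + \left(-4 - 191\right) \left(-2 - 191\right) = -2 - -37635 = -2 + 37635 = 37633$)
$\frac{\frac{38932}{28758} + \frac{23422}{-45378}}{W} = \frac{\frac{38932}{28758} + \frac{23422}{-45378}}{37633} = \left(38932 \cdot \frac{1}{28758} + 23422 \left(- \frac{1}{45378}\right)\right) \frac{1}{37633} = \left(\frac{19466}{14379} - \frac{11711}{22689}\right) \frac{1}{37633} = \frac{91090535}{108748377} \cdot \frac{1}{37633} = \frac{91090535}{4092527671641}$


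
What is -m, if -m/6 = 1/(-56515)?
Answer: -6/56515 ≈ -0.00010617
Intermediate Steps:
m = 6/56515 (m = -6/(-56515) = -6*(-1/56515) = 6/56515 ≈ 0.00010617)
-m = -1*6/56515 = -6/56515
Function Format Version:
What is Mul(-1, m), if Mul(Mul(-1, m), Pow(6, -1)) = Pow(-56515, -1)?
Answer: Rational(-6, 56515) ≈ -0.00010617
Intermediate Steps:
m = Rational(6, 56515) (m = Mul(-6, Pow(-56515, -1)) = Mul(-6, Rational(-1, 56515)) = Rational(6, 56515) ≈ 0.00010617)
Mul(-1, m) = Mul(-1, Rational(6, 56515)) = Rational(-6, 56515)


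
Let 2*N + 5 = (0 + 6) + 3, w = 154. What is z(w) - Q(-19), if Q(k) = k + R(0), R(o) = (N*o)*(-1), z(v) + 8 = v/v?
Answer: 12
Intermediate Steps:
N = 2 (N = -5/2 + ((0 + 6) + 3)/2 = -5/2 + (6 + 3)/2 = -5/2 + (½)*9 = -5/2 + 9/2 = 2)
z(v) = -7 (z(v) = -8 + v/v = -8 + 1 = -7)
R(o) = -2*o (R(o) = (2*o)*(-1) = -2*o)
Q(k) = k (Q(k) = k - 2*0 = k + 0 = k)
z(w) - Q(-19) = -7 - 1*(-19) = -7 + 19 = 12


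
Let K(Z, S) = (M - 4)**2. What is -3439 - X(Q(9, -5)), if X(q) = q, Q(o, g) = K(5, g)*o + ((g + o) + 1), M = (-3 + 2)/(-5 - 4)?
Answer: -32221/9 ≈ -3580.1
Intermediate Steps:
M = 1/9 (M = -1/(-9) = -1*(-1/9) = 1/9 ≈ 0.11111)
K(Z, S) = 1225/81 (K(Z, S) = (1/9 - 4)**2 = (-35/9)**2 = 1225/81)
Q(o, g) = 1 + g + 1306*o/81 (Q(o, g) = 1225*o/81 + ((g + o) + 1) = 1225*o/81 + (1 + g + o) = 1 + g + 1306*o/81)
-3439 - X(Q(9, -5)) = -3439 - (1 - 5 + (1306/81)*9) = -3439 - (1 - 5 + 1306/9) = -3439 - 1*1270/9 = -3439 - 1270/9 = -32221/9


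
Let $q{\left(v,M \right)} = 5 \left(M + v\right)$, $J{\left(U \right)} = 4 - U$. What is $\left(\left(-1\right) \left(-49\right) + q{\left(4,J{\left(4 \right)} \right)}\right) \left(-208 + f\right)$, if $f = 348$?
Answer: $9660$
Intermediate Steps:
$q{\left(v,M \right)} = 5 M + 5 v$
$\left(\left(-1\right) \left(-49\right) + q{\left(4,J{\left(4 \right)} \right)}\right) \left(-208 + f\right) = \left(\left(-1\right) \left(-49\right) + \left(5 \left(4 - 4\right) + 5 \cdot 4\right)\right) \left(-208 + 348\right) = \left(49 + \left(5 \left(4 - 4\right) + 20\right)\right) 140 = \left(49 + \left(5 \cdot 0 + 20\right)\right) 140 = \left(49 + \left(0 + 20\right)\right) 140 = \left(49 + 20\right) 140 = 69 \cdot 140 = 9660$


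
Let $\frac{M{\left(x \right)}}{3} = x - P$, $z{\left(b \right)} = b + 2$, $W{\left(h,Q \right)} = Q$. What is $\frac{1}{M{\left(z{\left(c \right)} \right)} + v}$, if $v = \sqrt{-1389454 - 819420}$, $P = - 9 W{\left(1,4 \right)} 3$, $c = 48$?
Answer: $\frac{237}{1216775} - \frac{i \sqrt{2208874}}{2433550} \approx 0.00019478 - 0.00061072 i$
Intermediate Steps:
$P = -108$ ($P = \left(-9\right) 4 \cdot 3 = \left(-36\right) 3 = -108$)
$z{\left(b \right)} = 2 + b$
$v = i \sqrt{2208874}$ ($v = \sqrt{-2208874} = i \sqrt{2208874} \approx 1486.2 i$)
$M{\left(x \right)} = 324 + 3 x$ ($M{\left(x \right)} = 3 \left(x - -108\right) = 3 \left(x + 108\right) = 3 \left(108 + x\right) = 324 + 3 x$)
$\frac{1}{M{\left(z{\left(c \right)} \right)} + v} = \frac{1}{\left(324 + 3 \left(2 + 48\right)\right) + i \sqrt{2208874}} = \frac{1}{\left(324 + 3 \cdot 50\right) + i \sqrt{2208874}} = \frac{1}{\left(324 + 150\right) + i \sqrt{2208874}} = \frac{1}{474 + i \sqrt{2208874}}$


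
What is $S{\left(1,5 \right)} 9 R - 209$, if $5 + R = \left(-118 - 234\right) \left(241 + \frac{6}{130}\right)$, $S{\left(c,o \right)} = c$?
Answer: $- \frac{49652734}{65} \approx -7.6389 \cdot 10^{5}$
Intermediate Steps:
$R = - \frac{5515461}{65}$ ($R = -5 + \left(-118 - 234\right) \left(241 + \frac{6}{130}\right) = -5 - 352 \left(241 + 6 \cdot \frac{1}{130}\right) = -5 - 352 \left(241 + \frac{3}{65}\right) = -5 - \frac{5515136}{65} = - \frac{5515461}{65} \approx -84853.0$)
$S{\left(1,5 \right)} 9 R - 209 = 1 \cdot 9 \left(- \frac{5515461}{65}\right) - 209 = 9 \left(- \frac{5515461}{65}\right) - 209 = - \frac{49639149}{65} - 209 = - \frac{49652734}{65}$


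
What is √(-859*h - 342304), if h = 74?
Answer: I*√405870 ≈ 637.08*I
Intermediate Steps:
√(-859*h - 342304) = √(-859*74 - 342304) = √(-63566 - 342304) = √(-405870) = I*√405870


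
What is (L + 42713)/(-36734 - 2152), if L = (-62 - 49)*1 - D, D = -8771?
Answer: -51373/38886 ≈ -1.3211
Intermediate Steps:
L = 8660 (L = (-62 - 49)*1 - 1*(-8771) = -111*1 + 8771 = -111 + 8771 = 8660)
(L + 42713)/(-36734 - 2152) = (8660 + 42713)/(-36734 - 2152) = 51373/(-38886) = 51373*(-1/38886) = -51373/38886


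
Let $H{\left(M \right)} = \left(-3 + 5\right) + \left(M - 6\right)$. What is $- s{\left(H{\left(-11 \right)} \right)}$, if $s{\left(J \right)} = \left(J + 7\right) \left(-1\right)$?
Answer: $-8$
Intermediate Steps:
$H{\left(M \right)} = -4 + M$ ($H{\left(M \right)} = 2 + \left(M - 6\right) = 2 + \left(-6 + M\right) = -4 + M$)
$s{\left(J \right)} = -7 - J$ ($s{\left(J \right)} = \left(7 + J\right) \left(-1\right) = -7 - J$)
$- s{\left(H{\left(-11 \right)} \right)} = - (-7 - \left(-4 - 11\right)) = - (-7 - -15) = - (-7 + 15) = \left(-1\right) 8 = -8$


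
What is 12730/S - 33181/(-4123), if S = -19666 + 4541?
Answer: 89875367/12472075 ≈ 7.2061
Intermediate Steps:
S = -15125
12730/S - 33181/(-4123) = 12730/(-15125) - 33181/(-4123) = 12730*(-1/15125) - 33181*(-1/4123) = -2546/3025 + 33181/4123 = 89875367/12472075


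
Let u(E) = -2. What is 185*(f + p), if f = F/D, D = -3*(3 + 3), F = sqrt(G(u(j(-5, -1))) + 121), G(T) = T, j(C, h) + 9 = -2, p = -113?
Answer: -20905 - 185*sqrt(119)/18 ≈ -21017.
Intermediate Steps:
j(C, h) = -11 (j(C, h) = -9 - 2 = -11)
F = sqrt(119) (F = sqrt(-2 + 121) = sqrt(119) ≈ 10.909)
D = -18 (D = -3*6 = -18)
f = -sqrt(119)/18 (f = sqrt(119)/(-18) = sqrt(119)*(-1/18) = -sqrt(119)/18 ≈ -0.60604)
185*(f + p) = 185*(-sqrt(119)/18 - 113) = 185*(-113 - sqrt(119)/18) = -20905 - 185*sqrt(119)/18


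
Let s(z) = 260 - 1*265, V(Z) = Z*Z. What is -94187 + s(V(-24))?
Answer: -94192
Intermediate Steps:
V(Z) = Z²
s(z) = -5 (s(z) = 260 - 265 = -5)
-94187 + s(V(-24)) = -94187 - 5 = -94192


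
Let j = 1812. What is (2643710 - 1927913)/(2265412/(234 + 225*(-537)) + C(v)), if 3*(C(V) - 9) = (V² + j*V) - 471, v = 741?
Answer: 86318676027/76023486401 ≈ 1.1354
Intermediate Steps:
C(V) = -148 + 604*V + V²/3 (C(V) = 9 + ((V² + 1812*V) - 471)/3 = 9 + (-471 + V² + 1812*V)/3 = 9 + (-157 + 604*V + V²/3) = -148 + 604*V + V²/3)
(2643710 - 1927913)/(2265412/(234 + 225*(-537)) + C(v)) = (2643710 - 1927913)/(2265412/(234 + 225*(-537)) + (-148 + 604*741 + (⅓)*741²)) = 715797/(2265412/(234 - 120825) + (-148 + 447564 + (⅓)*549081)) = 715797/(2265412/(-120591) + (-148 + 447564 + 183027)) = 715797/(2265412*(-1/120591) + 630443) = 715797/(-2265412/120591 + 630443) = 715797/(76023486401/120591) = 715797*(120591/76023486401) = 86318676027/76023486401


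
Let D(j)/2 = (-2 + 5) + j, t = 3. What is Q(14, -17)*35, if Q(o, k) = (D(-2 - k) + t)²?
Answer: 53235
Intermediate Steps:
D(j) = 6 + 2*j (D(j) = 2*((-2 + 5) + j) = 2*(3 + j) = 6 + 2*j)
Q(o, k) = (5 - 2*k)² (Q(o, k) = ((6 + 2*(-2 - k)) + 3)² = ((6 + (-4 - 2*k)) + 3)² = ((2 - 2*k) + 3)² = (5 - 2*k)²)
Q(14, -17)*35 = (-5 + 2*(-17))²*35 = (-5 - 34)²*35 = (-39)²*35 = 1521*35 = 53235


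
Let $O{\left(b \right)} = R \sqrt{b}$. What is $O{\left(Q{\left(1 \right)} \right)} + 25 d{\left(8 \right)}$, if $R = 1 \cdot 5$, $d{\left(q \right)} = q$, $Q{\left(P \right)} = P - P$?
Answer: $200$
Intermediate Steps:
$Q{\left(P \right)} = 0$
$R = 5$
$O{\left(b \right)} = 5 \sqrt{b}$
$O{\left(Q{\left(1 \right)} \right)} + 25 d{\left(8 \right)} = 5 \sqrt{0} + 25 \cdot 8 = 5 \cdot 0 + 200 = 0 + 200 = 200$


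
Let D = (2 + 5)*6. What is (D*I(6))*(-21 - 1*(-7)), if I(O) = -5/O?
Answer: 490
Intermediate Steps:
D = 42 (D = 7*6 = 42)
(D*I(6))*(-21 - 1*(-7)) = (42*(-5/6))*(-21 - 1*(-7)) = (42*(-5*⅙))*(-21 + 7) = (42*(-⅚))*(-14) = -35*(-14) = 490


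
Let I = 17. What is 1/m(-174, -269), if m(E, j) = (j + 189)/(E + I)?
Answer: 157/80 ≈ 1.9625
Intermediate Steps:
m(E, j) = (189 + j)/(17 + E) (m(E, j) = (j + 189)/(E + 17) = (189 + j)/(17 + E))
1/m(-174, -269) = 1/((189 - 269)/(17 - 174)) = 1/(-80/(-157)) = 1/(-1/157*(-80)) = 1/(80/157) = 157/80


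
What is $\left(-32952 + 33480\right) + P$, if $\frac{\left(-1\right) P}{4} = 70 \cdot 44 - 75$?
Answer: $-11492$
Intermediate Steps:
$P = -12020$ ($P = - 4 \left(70 \cdot 44 - 75\right) = - 4 \left(3080 - 75\right) = \left(-4\right) 3005 = -12020$)
$\left(-32952 + 33480\right) + P = \left(-32952 + 33480\right) - 12020 = 528 - 12020 = -11492$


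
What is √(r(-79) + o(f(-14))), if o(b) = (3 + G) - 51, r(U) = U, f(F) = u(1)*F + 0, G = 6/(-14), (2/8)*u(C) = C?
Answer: 2*I*√1561/7 ≈ 11.288*I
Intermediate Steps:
u(C) = 4*C
G = -3/7 (G = 6*(-1/14) = -3/7 ≈ -0.42857)
f(F) = 4*F (f(F) = (4*1)*F + 0 = 4*F + 0 = 4*F)
o(b) = -339/7 (o(b) = (3 - 3/7) - 51 = 18/7 - 51 = -339/7)
√(r(-79) + o(f(-14))) = √(-79 - 339/7) = √(-892/7) = 2*I*√1561/7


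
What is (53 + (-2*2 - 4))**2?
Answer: 2025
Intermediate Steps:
(53 + (-2*2 - 4))**2 = (53 + (-4 - 4))**2 = (53 - 8)**2 = 45**2 = 2025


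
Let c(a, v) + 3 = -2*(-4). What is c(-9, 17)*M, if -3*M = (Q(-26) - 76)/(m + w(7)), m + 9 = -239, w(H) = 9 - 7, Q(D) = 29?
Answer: -235/738 ≈ -0.31843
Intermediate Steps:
c(a, v) = 5 (c(a, v) = -3 - 2*(-4) = -3 + 8 = 5)
w(H) = 2
m = -248 (m = -9 - 239 = -248)
M = -47/738 (M = -(29 - 76)/(3*(-248 + 2)) = -(-47)/(3*(-246)) = -(-47)*(-1)/(3*246) = -⅓*47/246 = -47/738 ≈ -0.063686)
c(-9, 17)*M = 5*(-47/738) = -235/738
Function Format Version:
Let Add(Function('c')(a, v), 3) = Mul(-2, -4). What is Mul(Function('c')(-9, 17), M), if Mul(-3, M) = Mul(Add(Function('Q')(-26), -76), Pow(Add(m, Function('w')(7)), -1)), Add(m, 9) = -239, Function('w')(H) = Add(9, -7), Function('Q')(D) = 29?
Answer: Rational(-235, 738) ≈ -0.31843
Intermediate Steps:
Function('c')(a, v) = 5 (Function('c')(a, v) = Add(-3, Mul(-2, -4)) = Add(-3, 8) = 5)
Function('w')(H) = 2
m = -248 (m = Add(-9, -239) = -248)
M = Rational(-47, 738) (M = Mul(Rational(-1, 3), Mul(Add(29, -76), Pow(Add(-248, 2), -1))) = Mul(Rational(-1, 3), Mul(-47, Pow(-246, -1))) = Mul(Rational(-1, 3), Mul(-47, Rational(-1, 246))) = Mul(Rational(-1, 3), Rational(47, 246)) = Rational(-47, 738) ≈ -0.063686)
Mul(Function('c')(-9, 17), M) = Mul(5, Rational(-47, 738)) = Rational(-235, 738)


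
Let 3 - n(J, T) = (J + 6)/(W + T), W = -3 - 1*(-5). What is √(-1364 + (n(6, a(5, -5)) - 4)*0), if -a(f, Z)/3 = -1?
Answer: 2*I*√341 ≈ 36.932*I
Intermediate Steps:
W = 2 (W = -3 + 5 = 2)
a(f, Z) = 3 (a(f, Z) = -3*(-1) = 3)
n(J, T) = 3 - (6 + J)/(2 + T) (n(J, T) = 3 - (J + 6)/(2 + T) = 3 - (6 + J)/(2 + T))
√(-1364 + (n(6, a(5, -5)) - 4)*0) = √(-1364 + ((-1*6 + 3*3)/(2 + 3) - 4)*0) = √(-1364 + ((-6 + 9)/5 - 4)*0) = √(-1364 + ((⅕)*3 - 4)*0) = √(-1364 + (⅗ - 4)*0) = √(-1364 - 17/5*0) = √(-1364 + 0) = √(-1364) = 2*I*√341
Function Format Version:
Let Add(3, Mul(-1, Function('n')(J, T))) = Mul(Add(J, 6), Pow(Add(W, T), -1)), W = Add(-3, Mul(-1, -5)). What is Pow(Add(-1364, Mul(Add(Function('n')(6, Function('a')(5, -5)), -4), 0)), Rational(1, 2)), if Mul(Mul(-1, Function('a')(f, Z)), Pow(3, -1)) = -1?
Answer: Mul(2, I, Pow(341, Rational(1, 2))) ≈ Mul(36.932, I)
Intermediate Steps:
W = 2 (W = Add(-3, 5) = 2)
Function('a')(f, Z) = 3 (Function('a')(f, Z) = Mul(-3, -1) = 3)
Function('n')(J, T) = Add(3, Mul(-1, Pow(Add(2, T), -1), Add(6, J))) (Function('n')(J, T) = Add(3, Mul(-1, Mul(Add(J, 6), Pow(Add(2, T), -1)))) = Add(3, Mul(-1, Mul(Add(6, J), Pow(Add(2, T), -1)))) = Add(3, Mul(-1, Mul(Pow(Add(2, T), -1), Add(6, J)))) = Add(3, Mul(-1, Pow(Add(2, T), -1), Add(6, J))))
Pow(Add(-1364, Mul(Add(Function('n')(6, Function('a')(5, -5)), -4), 0)), Rational(1, 2)) = Pow(Add(-1364, Mul(Add(Mul(Pow(Add(2, 3), -1), Add(Mul(-1, 6), Mul(3, 3))), -4), 0)), Rational(1, 2)) = Pow(Add(-1364, Mul(Add(Mul(Pow(5, -1), Add(-6, 9)), -4), 0)), Rational(1, 2)) = Pow(Add(-1364, Mul(Add(Mul(Rational(1, 5), 3), -4), 0)), Rational(1, 2)) = Pow(Add(-1364, Mul(Add(Rational(3, 5), -4), 0)), Rational(1, 2)) = Pow(Add(-1364, Mul(Rational(-17, 5), 0)), Rational(1, 2)) = Pow(Add(-1364, 0), Rational(1, 2)) = Pow(-1364, Rational(1, 2)) = Mul(2, I, Pow(341, Rational(1, 2)))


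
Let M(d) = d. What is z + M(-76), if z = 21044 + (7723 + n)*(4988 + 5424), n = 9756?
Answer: 182012316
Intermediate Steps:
z = 182012392 (z = 21044 + (7723 + 9756)*(4988 + 5424) = 21044 + 17479*10412 = 21044 + 181991348 = 182012392)
z + M(-76) = 182012392 - 76 = 182012316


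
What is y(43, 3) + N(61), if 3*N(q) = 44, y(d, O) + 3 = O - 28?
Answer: -40/3 ≈ -13.333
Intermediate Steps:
y(d, O) = -31 + O (y(d, O) = -3 + (O - 28) = -3 + (-28 + O) = -31 + O)
N(q) = 44/3 (N(q) = (⅓)*44 = 44/3)
y(43, 3) + N(61) = (-31 + 3) + 44/3 = -28 + 44/3 = -40/3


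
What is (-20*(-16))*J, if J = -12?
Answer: -3840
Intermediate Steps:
(-20*(-16))*J = -20*(-16)*(-12) = 320*(-12) = -3840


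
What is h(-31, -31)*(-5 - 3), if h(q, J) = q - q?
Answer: 0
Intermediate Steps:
h(q, J) = 0
h(-31, -31)*(-5 - 3) = 0*(-5 - 3) = 0*(-8) = 0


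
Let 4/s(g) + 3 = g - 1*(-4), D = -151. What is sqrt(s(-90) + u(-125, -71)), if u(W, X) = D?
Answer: I*sqrt(1196427)/89 ≈ 12.29*I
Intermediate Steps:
u(W, X) = -151
s(g) = 4/(1 + g) (s(g) = 4/(-3 + (g - 1*(-4))) = 4/(-3 + (g + 4)) = 4/(-3 + (4 + g)) = 4/(1 + g))
sqrt(s(-90) + u(-125, -71)) = sqrt(4/(1 - 90) - 151) = sqrt(4/(-89) - 151) = sqrt(4*(-1/89) - 151) = sqrt(-4/89 - 151) = sqrt(-13443/89) = I*sqrt(1196427)/89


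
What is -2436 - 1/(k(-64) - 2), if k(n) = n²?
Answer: -9972985/4094 ≈ -2436.0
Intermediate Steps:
-2436 - 1/(k(-64) - 2) = -2436 - 1/((-64)² - 2) = -2436 - 1/(4096 - 2) = -2436 - 1/4094 = -9972985/4094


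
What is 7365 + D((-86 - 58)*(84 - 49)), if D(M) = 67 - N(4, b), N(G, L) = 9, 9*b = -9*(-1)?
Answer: 7423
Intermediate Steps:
b = 1 (b = (-9*(-1))/9 = (⅑)*9 = 1)
D(M) = 58 (D(M) = 67 - 1*9 = 67 - 9 = 58)
7365 + D((-86 - 58)*(84 - 49)) = 7365 + 58 = 7423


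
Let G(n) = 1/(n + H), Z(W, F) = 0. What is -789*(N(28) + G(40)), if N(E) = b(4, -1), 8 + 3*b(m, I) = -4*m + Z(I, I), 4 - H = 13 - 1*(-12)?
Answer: 119139/19 ≈ 6270.5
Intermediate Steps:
H = -21 (H = 4 - (13 - 1*(-12)) = 4 - (13 + 12) = 4 - 1*25 = 4 - 25 = -21)
b(m, I) = -8/3 - 4*m/3 (b(m, I) = -8/3 + (-4*m + 0)/3 = -8/3 + (-4*m)/3 = -8/3 - 4*m/3)
G(n) = 1/(-21 + n) (G(n) = 1/(n - 21) = 1/(-21 + n))
N(E) = -8 (N(E) = -8/3 - 4/3*4 = -8/3 - 16/3 = -8)
-789*(N(28) + G(40)) = -789*(-8 + 1/(-21 + 40)) = -789*(-8 + 1/19) = -789*(-151/19) = 119139/19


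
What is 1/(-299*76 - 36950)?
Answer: -1/59674 ≈ -1.6758e-5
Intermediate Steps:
1/(-299*76 - 36950) = 1/(-22724 - 36950) = 1/(-59674) = -1/59674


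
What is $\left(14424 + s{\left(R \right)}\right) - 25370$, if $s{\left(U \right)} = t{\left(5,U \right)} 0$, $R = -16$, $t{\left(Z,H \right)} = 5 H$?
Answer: $-10946$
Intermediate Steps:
$s{\left(U \right)} = 0$ ($s{\left(U \right)} = 5 U 0 = 0$)
$\left(14424 + s{\left(R \right)}\right) - 25370 = \left(14424 + 0\right) - 25370 = 14424 - 25370 = -10946$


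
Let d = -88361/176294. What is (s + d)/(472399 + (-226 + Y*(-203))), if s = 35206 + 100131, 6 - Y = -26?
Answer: 23859012717/82096061038 ≈ 0.29062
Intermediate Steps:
Y = 32 (Y = 6 - 1*(-26) = 6 + 26 = 32)
s = 135337
d = -88361/176294 (d = -88361*1/176294 = -88361/176294 ≈ -0.50121)
(s + d)/(472399 + (-226 + Y*(-203))) = (135337 - 88361/176294)/(472399 + (-226 + 32*(-203))) = 23859012717/(176294*(472399 + (-226 - 6496))) = 23859012717/(176294*(472399 - 6722)) = (23859012717/176294)/465677 = (23859012717/176294)*(1/465677) = 23859012717/82096061038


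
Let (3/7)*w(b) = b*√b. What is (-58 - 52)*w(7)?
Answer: -5390*√7/3 ≈ -4753.5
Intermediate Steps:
w(b) = 7*b^(3/2)/3 (w(b) = 7*(b*√b)/3 = 7*b^(3/2)/3)
(-58 - 52)*w(7) = (-58 - 52)*(7*7^(3/2)/3) = -770*7*√7/3 = -5390*√7/3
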